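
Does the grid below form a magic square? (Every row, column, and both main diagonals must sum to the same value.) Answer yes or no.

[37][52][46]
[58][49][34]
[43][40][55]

No — row 3 sums to 138 but row 1 sums to 135.

Row 1: 37 + 52 + 46 = 135.
Row 2: 58 + 49 + 34 = 141.
Row 3: 43 + 40 + 55 = 138.
Column 1: 37 + 58 + 43 = 138.
Column 2: 52 + 49 + 40 = 141.
Column 3: 46 + 34 + 55 = 135.
Main diagonal: 37 + 49 + 55 = 141.
Anti-diagonal: 46 + 49 + 43 = 138.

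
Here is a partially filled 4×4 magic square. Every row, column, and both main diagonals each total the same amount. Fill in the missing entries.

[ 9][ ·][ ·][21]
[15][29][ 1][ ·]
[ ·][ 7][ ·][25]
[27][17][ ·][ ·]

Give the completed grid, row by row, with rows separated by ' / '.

9 3 23 21 / 15 29 1 11 / 5 7 19 25 / 27 17 13 -1

Anti-diagonal is already complete: 21 + 1 + 7 + 27 = 56, so that is the magic constant.
Row 2 must total 56; the given cells sum to 45, so (2,4) = 11.
Column 1: 9 + 15 + 27 + ? = 56, so (3,1) = 5.
Column 2: 29 + 7 + 17 + ? = 56, so (1,2) = 3.
Column 4: 21 + 11 + 25 + ? = 56, so (4,4) = -1.
The remaining cell in main diagonal is (3,3) = 56 − 37 = 19.
Row 1: 9 + 3 + 21 + ? = 56, so (1,3) = 23.
Row 4 needs 56; the known cells sum to 43, so (4,3) = 13.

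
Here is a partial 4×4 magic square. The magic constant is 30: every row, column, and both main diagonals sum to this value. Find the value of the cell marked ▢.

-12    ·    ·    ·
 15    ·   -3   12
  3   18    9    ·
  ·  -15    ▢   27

-6

Row 2: 15 + (-3) + 12 + ? = 30, so (2,2) = 6.
Using row 3: 3 + 18 + 9 + ? → (3,4) = 30 − 30 = 0.
Column 1 must total 30; the given cells sum to 6, so (4,1) = 24.
Column 2: 6 + 18 + (-15) + ? = 30, so (1,2) = 21.
Using column 4: 12 + 0 + 27 + ? → (1,4) = 30 − 39 = -9.
The remaining cell in row 1 is (1,3) = 30 − 0 = 30.
Row 4 needs 30; the known cells sum to 36, so (4,3) = -6.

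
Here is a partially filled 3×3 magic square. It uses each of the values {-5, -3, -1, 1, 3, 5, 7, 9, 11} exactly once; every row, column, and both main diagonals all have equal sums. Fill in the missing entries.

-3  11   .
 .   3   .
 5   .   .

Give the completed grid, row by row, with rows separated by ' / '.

The 9 entries sum to 27, so each line sums to 27/3 = 9.
Row 1 needs 9; the known cells sum to 8, so (1,3) = 1.
Column 1: -3 + 5 + ? = 9, so (2,1) = 7.
Using column 2: 11 + 3 + ? → (3,2) = 9 − 14 = -5.
The remaining cell in main diagonal is (3,3) = 9 − 0 = 9.
Row 2 must total 9; the given cells sum to 10, so (2,3) = -1.

-3 11 1 / 7 3 -1 / 5 -5 9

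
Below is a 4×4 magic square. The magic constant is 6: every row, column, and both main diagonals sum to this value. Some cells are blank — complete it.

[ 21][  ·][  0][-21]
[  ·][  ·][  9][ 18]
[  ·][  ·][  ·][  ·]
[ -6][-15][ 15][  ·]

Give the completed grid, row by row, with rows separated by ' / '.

Row 1 needs 6; the known cells sum to 0, so (1,2) = 6.
Using row 4: -6 + (-15) + 15 + ? → (4,4) = 6 − (-6) = 12.
Using column 3: 0 + 9 + 15 + ? → (3,3) = 6 − 24 = -18.
Using column 4: -21 + 18 + 12 + ? → (3,4) = 6 − 9 = -3.
Main diagonal needs 6; the known cells sum to 15, so (2,2) = -9.
Using anti-diagonal: -21 + 9 + (-6) + ? → (3,2) = 6 − (-18) = 24.
Row 2 must total 6; the given cells sum to 18, so (2,1) = -12.
Using row 3: 24 + (-18) + (-3) + ? → (3,1) = 6 − 3 = 3.

21 6 0 -21 / -12 -9 9 18 / 3 24 -18 -3 / -6 -15 15 12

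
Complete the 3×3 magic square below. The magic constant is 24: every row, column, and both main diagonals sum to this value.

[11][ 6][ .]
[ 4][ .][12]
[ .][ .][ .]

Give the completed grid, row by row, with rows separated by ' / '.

11 6 7 / 4 8 12 / 9 10 5

Using row 1: 11 + 6 + ? → (1,3) = 24 − 17 = 7.
The remaining cell in row 2 is (2,2) = 24 − 16 = 8.
The remaining cell in column 1 is (3,1) = 24 − 15 = 9.
The remaining cell in column 2 is (3,2) = 24 − 14 = 10.
Column 3 needs 24; the known cells sum to 19, so (3,3) = 5.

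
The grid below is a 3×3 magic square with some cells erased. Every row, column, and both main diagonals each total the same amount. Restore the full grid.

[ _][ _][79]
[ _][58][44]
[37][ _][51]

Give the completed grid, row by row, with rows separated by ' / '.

Anti-diagonal is already complete: 79 + 58 + 37 = 174, so that is the magic constant.
Row 2: 58 + 44 + ? = 174, so (2,1) = 72.
From row 3, 174 − (37 + 51) gives (3,2) = 86.
Using column 1: 72 + 37 + ? → (1,1) = 174 − 109 = 65.
Column 2: 58 + 86 + ? = 174, so (1,2) = 30.

65 30 79 / 72 58 44 / 37 86 51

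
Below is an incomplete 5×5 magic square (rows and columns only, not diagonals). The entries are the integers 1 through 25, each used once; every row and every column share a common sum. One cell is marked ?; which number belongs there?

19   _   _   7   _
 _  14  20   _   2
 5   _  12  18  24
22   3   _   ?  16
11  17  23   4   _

15

The entries are 1 through 25, which sum to 325, so each line sums to 325/5 = 65.
From row 3, 65 − (5 + 12 + 18 + 24) gives (3,2) = 6.
Row 5 needs 65; the known cells sum to 55, so (5,5) = 10.
Column 1 needs 65; the known cells sum to 57, so (2,1) = 8.
From column 2, 65 − (14 + 6 + 3 + 17) gives (1,2) = 25.
Column 5 must total 65; the given cells sum to 52, so (1,5) = 13.
Row 1 needs 65; the known cells sum to 64, so (1,3) = 1.
Row 2 needs 65; the known cells sum to 44, so (2,4) = 21.
The remaining cell in column 3 is (4,3) = 65 − 56 = 9.
Column 4 must total 65; the given cells sum to 50, so (4,4) = 15.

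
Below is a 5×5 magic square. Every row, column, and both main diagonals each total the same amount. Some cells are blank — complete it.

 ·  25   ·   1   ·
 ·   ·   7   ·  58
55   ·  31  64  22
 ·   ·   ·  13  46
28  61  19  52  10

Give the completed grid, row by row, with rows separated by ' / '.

67 25 43 1 34 / 16 49 7 40 58 / 55 -2 31 64 22 / 4 37 70 13 46 / 28 61 19 52 10

Row 5 is already complete: 28 + 61 + 19 + 52 + 10 = 170, so that is the magic constant.
Row 3: 55 + 31 + 64 + 22 + ? = 170, so (3,2) = -2.
The remaining cell in column 4 is (2,4) = 170 − 130 = 40.
The remaining cell in column 5 is (1,5) = 170 − 136 = 34.
Anti-diagonal must total 170; the given cells sum to 133, so (4,2) = 37.
From column 2, 170 − (25 + (-2) + 37 + 61) gives (2,2) = 49.
The remaining cell in main diagonal is (1,1) = 170 − 103 = 67.
From row 1, 170 − (67 + 25 + 1 + 34) gives (1,3) = 43.
Row 2: 49 + 7 + 40 + 58 + ? = 170, so (2,1) = 16.
Column 1 needs 170; the known cells sum to 166, so (4,1) = 4.
Column 3: 43 + 7 + 31 + 19 + ? = 170, so (4,3) = 70.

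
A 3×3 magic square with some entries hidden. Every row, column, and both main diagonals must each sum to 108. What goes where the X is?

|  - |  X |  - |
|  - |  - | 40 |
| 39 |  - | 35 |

Using row 3: 39 + 35 + ? → (3,2) = 108 − 74 = 34.
Column 3: 40 + 35 + ? = 108, so (1,3) = 33.
Anti-diagonal needs 108; the known cells sum to 72, so (2,2) = 36.
From row 2, 108 − (36 + 40) gives (2,1) = 32.
Column 1: 32 + 39 + ? = 108, so (1,1) = 37.
From column 2, 108 − (36 + 34) gives (1,2) = 38.

38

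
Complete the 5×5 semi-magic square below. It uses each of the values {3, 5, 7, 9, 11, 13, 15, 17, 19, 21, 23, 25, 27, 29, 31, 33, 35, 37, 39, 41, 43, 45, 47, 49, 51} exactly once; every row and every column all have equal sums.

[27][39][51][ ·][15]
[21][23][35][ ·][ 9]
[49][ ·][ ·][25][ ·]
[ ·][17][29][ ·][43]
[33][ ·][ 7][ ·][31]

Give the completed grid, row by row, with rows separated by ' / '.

The 25 entries sum to 675, so each line sums to 675/5 = 135.
The remaining cell in row 1 is (1,4) = 135 − 132 = 3.
The remaining cell in row 2 is (2,4) = 135 − 88 = 47.
Column 1 must total 135; the given cells sum to 130, so (4,1) = 5.
Column 3 must total 135; the given cells sum to 122, so (3,3) = 13.
Column 5 must total 135; the given cells sum to 98, so (3,5) = 37.
Row 3 must total 135; the given cells sum to 124, so (3,2) = 11.
Row 4: 5 + 17 + 29 + 43 + ? = 135, so (4,4) = 41.
The remaining cell in column 2 is (5,2) = 135 − 90 = 45.
Column 4 needs 135; the known cells sum to 116, so (5,4) = 19.

27 39 51 3 15 / 21 23 35 47 9 / 49 11 13 25 37 / 5 17 29 41 43 / 33 45 7 19 31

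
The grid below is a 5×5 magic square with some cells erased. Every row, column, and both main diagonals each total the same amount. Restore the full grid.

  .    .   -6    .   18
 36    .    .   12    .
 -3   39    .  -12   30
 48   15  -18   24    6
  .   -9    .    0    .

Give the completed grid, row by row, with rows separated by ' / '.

-15 27 -6 51 18 / 36 3 45 12 -21 / -3 39 21 -12 30 / 48 15 -18 24 6 / 9 -9 33 0 42

Row 4 is already complete: 48 + 15 + -18 + 24 + 6 = 75, so that is the magic constant.
Row 3 must total 75; the given cells sum to 54, so (3,3) = 21.
Column 4 must total 75; the given cells sum to 24, so (1,4) = 51.
From anti-diagonal, 75 − (18 + 12 + 21 + 15) gives (5,1) = 9.
From column 1, 75 − (36 + (-3) + 48 + 9) gives (1,1) = -15.
Row 1 needs 75; the known cells sum to 48, so (1,2) = 27.
From column 2, 75 − (27 + 39 + 15 + (-9)) gives (2,2) = 3.
Main diagonal must total 75; the given cells sum to 33, so (5,5) = 42.
Row 5: 9 + (-9) + 0 + 42 + ? = 75, so (5,3) = 33.
Column 3 must total 75; the given cells sum to 30, so (2,3) = 45.
The remaining cell in column 5 is (2,5) = 75 − 96 = -21.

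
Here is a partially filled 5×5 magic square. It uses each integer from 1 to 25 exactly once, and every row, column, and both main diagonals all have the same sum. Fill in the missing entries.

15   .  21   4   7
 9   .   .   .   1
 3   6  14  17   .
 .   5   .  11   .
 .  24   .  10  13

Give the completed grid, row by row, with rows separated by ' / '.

The entries are 1 through 25, which sum to 325, so each line sums to 325/5 = 65.
From row 1, 65 − (15 + 21 + 4 + 7) gives (1,2) = 18.
The remaining cell in row 3 is (3,5) = 65 − 40 = 25.
From column 2, 65 − (18 + 6 + 5 + 24) gives (2,2) = 12.
Column 4 must total 65; the given cells sum to 42, so (2,4) = 23.
Using column 5: 7 + 1 + 25 + 13 + ? → (4,5) = 65 − 46 = 19.
From anti-diagonal, 65 − (7 + 23 + 14 + 5) gives (5,1) = 16.
Row 2 must total 65; the given cells sum to 45, so (2,3) = 20.
Using row 5: 16 + 24 + 10 + 13 + ? → (5,3) = 65 − 63 = 2.
Column 1: 15 + 9 + 3 + 16 + ? = 65, so (4,1) = 22.
Column 3 must total 65; the given cells sum to 57, so (4,3) = 8.

15 18 21 4 7 / 9 12 20 23 1 / 3 6 14 17 25 / 22 5 8 11 19 / 16 24 2 10 13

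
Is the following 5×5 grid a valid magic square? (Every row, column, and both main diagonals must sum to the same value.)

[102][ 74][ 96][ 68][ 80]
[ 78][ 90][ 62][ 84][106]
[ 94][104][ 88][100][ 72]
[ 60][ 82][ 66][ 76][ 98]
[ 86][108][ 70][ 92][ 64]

No — column 1 sums to 420 but row 3 sums to 458.

Row 1: 102 + 74 + 96 + 68 + 80 = 420.
Row 2: 78 + 90 + 62 + 84 + 106 = 420.
Row 3: 94 + 104 + 88 + 100 + 72 = 458.
Row 4: 60 + 82 + 66 + 76 + 98 = 382.
Row 5: 86 + 108 + 70 + 92 + 64 = 420.
Column 1: 102 + 78 + 94 + 60 + 86 = 420.
Column 2: 74 + 90 + 104 + 82 + 108 = 458.
Column 3: 96 + 62 + 88 + 66 + 70 = 382.
Column 4: 68 + 84 + 100 + 76 + 92 = 420.
Column 5: 80 + 106 + 72 + 98 + 64 = 420.
Main diagonal: 102 + 90 + 88 + 76 + 64 = 420.
Anti-diagonal: 80 + 84 + 88 + 82 + 86 = 420.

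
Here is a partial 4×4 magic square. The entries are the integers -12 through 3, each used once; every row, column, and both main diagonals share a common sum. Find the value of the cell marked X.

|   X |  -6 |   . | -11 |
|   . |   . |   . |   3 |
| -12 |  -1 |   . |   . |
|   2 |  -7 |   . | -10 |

1

The entries are -12 through 3, which sum to -72, so each line sums to -72/4 = -18.
Row 4 must total -18; the given cells sum to -15, so (4,3) = -3.
Using column 2: -6 + (-1) + (-7) + ? → (2,2) = -18 − (-14) = -4.
From column 4, -18 − (-11 + 3 + (-10)) gives (3,4) = 0.
Anti-diagonal must total -18; the given cells sum to -10, so (2,3) = -8.
The remaining cell in row 2 is (2,1) = -18 − (-9) = -9.
Using row 3: -12 + (-1) + 0 + ? → (3,3) = -18 − (-13) = -5.
The remaining cell in column 1 is (1,1) = -18 − (-19) = 1.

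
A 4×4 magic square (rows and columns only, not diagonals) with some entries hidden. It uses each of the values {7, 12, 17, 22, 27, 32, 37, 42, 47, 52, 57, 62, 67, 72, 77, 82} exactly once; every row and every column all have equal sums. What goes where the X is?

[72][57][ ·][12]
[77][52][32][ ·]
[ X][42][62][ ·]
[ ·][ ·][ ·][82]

The 16 entries sum to 712, so each line sums to 712/4 = 178.
The remaining cell in row 1 is (1,3) = 178 − 141 = 37.
Row 2: 77 + 52 + 32 + ? = 178, so (2,4) = 17.
Using column 2: 57 + 52 + 42 + ? → (4,2) = 178 − 151 = 27.
The remaining cell in column 3 is (4,3) = 178 − 131 = 47.
Column 4 must total 178; the given cells sum to 111, so (3,4) = 67.
Row 3: 42 + 62 + 67 + ? = 178, so (3,1) = 7.

7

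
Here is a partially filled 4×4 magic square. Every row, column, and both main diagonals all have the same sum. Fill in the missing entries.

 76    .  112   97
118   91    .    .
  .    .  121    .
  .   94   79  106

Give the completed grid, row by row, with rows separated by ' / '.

Main diagonal is already complete: 76 + 91 + 121 + 106 = 394, so that is the magic constant.
The remaining cell in row 1 is (1,2) = 394 − 285 = 109.
Using row 4: 94 + 79 + 106 + ? → (4,1) = 394 − 279 = 115.
Column 1 must total 394; the given cells sum to 309, so (3,1) = 85.
From column 2, 394 − (109 + 91 + 94) gives (3,2) = 100.
Using column 3: 112 + 121 + 79 + ? → (2,3) = 394 − 312 = 82.
Using row 2: 118 + 91 + 82 + ? → (2,4) = 394 − 291 = 103.
The remaining cell in row 3 is (3,4) = 394 − 306 = 88.

76 109 112 97 / 118 91 82 103 / 85 100 121 88 / 115 94 79 106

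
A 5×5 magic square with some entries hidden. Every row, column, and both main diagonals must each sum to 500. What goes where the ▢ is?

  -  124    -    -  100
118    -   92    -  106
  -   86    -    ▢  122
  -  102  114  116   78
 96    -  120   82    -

From row 4, 500 − (102 + 114 + 116 + 78) gives (4,1) = 90.
Column 5 must total 500; the given cells sum to 406, so (5,5) = 94.
Row 5 needs 500; the known cells sum to 392, so (5,2) = 108.
The remaining cell in column 2 is (2,2) = 500 − 420 = 80.
Using row 2: 118 + 80 + 92 + 106 + ? → (2,4) = 500 − 396 = 104.
From anti-diagonal, 500 − (100 + 104 + 102 + 96) gives (3,3) = 98.
Using column 3: 92 + 98 + 114 + 120 + ? → (1,3) = 500 − 424 = 76.
From main diagonal, 500 − (80 + 98 + 116 + 94) gives (1,1) = 112.
Row 1: 112 + 124 + 76 + 100 + ? = 500, so (1,4) = 88.
Column 1 must total 500; the given cells sum to 416, so (3,1) = 84.
Column 4: 88 + 104 + 116 + 82 + ? = 500, so (3,4) = 110.

110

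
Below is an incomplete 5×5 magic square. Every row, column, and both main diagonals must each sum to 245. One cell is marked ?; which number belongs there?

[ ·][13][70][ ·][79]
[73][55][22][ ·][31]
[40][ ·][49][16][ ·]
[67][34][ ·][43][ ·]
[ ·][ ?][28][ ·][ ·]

From row 2, 245 − (73 + 55 + 22 + 31) gives (2,4) = 64.
The remaining cell in column 3 is (4,3) = 245 − 169 = 76.
Anti-diagonal needs 245; the known cells sum to 226, so (5,1) = 19.
Row 4: 67 + 34 + 76 + 43 + ? = 245, so (4,5) = 25.
Column 1 needs 245; the known cells sum to 199, so (1,1) = 46.
From main diagonal, 245 − (46 + 55 + 49 + 43) gives (5,5) = 52.
Row 1 must total 245; the given cells sum to 208, so (1,4) = 37.
Column 4 needs 245; the known cells sum to 160, so (5,4) = 85.
From column 5, 245 − (79 + 31 + 25 + 52) gives (3,5) = 58.
Using row 3: 40 + 49 + 16 + 58 + ? → (3,2) = 245 − 163 = 82.
Row 5: 19 + 28 + 85 + 52 + ? = 245, so (5,2) = 61.

61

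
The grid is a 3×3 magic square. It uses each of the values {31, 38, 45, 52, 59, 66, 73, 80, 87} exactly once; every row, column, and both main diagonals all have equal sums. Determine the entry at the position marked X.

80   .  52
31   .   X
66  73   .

87

The 9 entries sum to 531, so each line sums to 531/3 = 177.
Row 1: 80 + 52 + ? = 177, so (1,2) = 45.
Row 3 needs 177; the known cells sum to 139, so (3,3) = 38.
The remaining cell in column 2 is (2,2) = 177 − 118 = 59.
From column 3, 177 − (52 + 38) gives (2,3) = 87.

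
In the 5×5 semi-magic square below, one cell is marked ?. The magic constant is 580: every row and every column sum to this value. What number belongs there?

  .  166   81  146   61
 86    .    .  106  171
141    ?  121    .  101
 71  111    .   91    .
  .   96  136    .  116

56

Row 1: 166 + 81 + 146 + 61 + ? = 580, so (1,1) = 126.
Column 1: 126 + 86 + 141 + 71 + ? = 580, so (5,1) = 156.
The remaining cell in column 5 is (4,5) = 580 − 449 = 131.
Row 4 must total 580; the given cells sum to 404, so (4,3) = 176.
Using row 5: 156 + 96 + 136 + 116 + ? → (5,4) = 580 − 504 = 76.
Using column 3: 81 + 121 + 176 + 136 + ? → (2,3) = 580 − 514 = 66.
Column 4: 146 + 106 + 91 + 76 + ? = 580, so (3,4) = 161.
Row 2 needs 580; the known cells sum to 429, so (2,2) = 151.
From row 3, 580 − (141 + 121 + 161 + 101) gives (3,2) = 56.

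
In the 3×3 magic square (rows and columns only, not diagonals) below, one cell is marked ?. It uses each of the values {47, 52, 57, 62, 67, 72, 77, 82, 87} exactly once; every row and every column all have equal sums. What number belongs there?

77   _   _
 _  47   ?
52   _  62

The 9 entries sum to 603, so each line sums to 603/3 = 201.
Row 3 needs 201; the known cells sum to 114, so (3,2) = 87.
Column 1 needs 201; the known cells sum to 129, so (2,1) = 72.
Using column 2: 47 + 87 + ? → (1,2) = 201 − 134 = 67.
Row 1 needs 201; the known cells sum to 144, so (1,3) = 57.
Row 2 must total 201; the given cells sum to 119, so (2,3) = 82.

82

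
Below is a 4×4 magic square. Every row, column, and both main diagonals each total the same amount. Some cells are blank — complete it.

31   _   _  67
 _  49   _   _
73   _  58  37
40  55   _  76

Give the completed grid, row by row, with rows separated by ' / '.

31 64 52 67 / 70 49 61 34 / 73 46 58 37 / 40 55 43 76

Main diagonal is already complete: 31 + 49 + 58 + 76 = 214, so that is the magic constant.
Using row 3: 73 + 58 + 37 + ? → (3,2) = 214 − 168 = 46.
From row 4, 214 − (40 + 55 + 76) gives (4,3) = 43.
Column 1: 31 + 73 + 40 + ? = 214, so (2,1) = 70.
The remaining cell in column 2 is (1,2) = 214 − 150 = 64.
Column 4 needs 214; the known cells sum to 180, so (2,4) = 34.
Anti-diagonal needs 214; the known cells sum to 153, so (2,3) = 61.
Row 1 must total 214; the given cells sum to 162, so (1,3) = 52.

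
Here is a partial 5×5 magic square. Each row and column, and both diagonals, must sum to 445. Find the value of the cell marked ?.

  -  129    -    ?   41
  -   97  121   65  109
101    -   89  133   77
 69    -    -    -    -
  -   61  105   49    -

117

Row 2 needs 445; the known cells sum to 392, so (2,1) = 53.
Using row 3: 101 + 89 + 133 + 77 + ? → (3,2) = 445 − 400 = 45.
Column 2 must total 445; the given cells sum to 332, so (4,2) = 113.
Anti-diagonal needs 445; the known cells sum to 308, so (5,1) = 137.
Row 5 needs 445; the known cells sum to 352, so (5,5) = 93.
The remaining cell in column 1 is (1,1) = 445 − 360 = 85.
Using column 5: 41 + 109 + 77 + 93 + ? → (4,5) = 445 − 320 = 125.
Main diagonal must total 445; the given cells sum to 364, so (4,4) = 81.
From row 4, 445 − (69 + 113 + 81 + 125) gives (4,3) = 57.
Column 3 must total 445; the given cells sum to 372, so (1,3) = 73.
Column 4 must total 445; the given cells sum to 328, so (1,4) = 117.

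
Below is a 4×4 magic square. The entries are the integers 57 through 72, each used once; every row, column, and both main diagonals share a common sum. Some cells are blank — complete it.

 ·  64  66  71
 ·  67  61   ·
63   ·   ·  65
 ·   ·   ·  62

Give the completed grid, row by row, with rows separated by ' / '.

57 64 66 71 / 70 67 61 60 / 63 58 72 65 / 68 69 59 62

The entries are 57 through 72, which sum to 1032, so each line sums to 1032/4 = 258.
Row 1 must total 258; the given cells sum to 201, so (1,1) = 57.
Column 4 needs 258; the known cells sum to 198, so (2,4) = 60.
From main diagonal, 258 − (57 + 67 + 62) gives (3,3) = 72.
Row 2 must total 258; the given cells sum to 188, so (2,1) = 70.
The remaining cell in row 3 is (3,2) = 258 − 200 = 58.
Column 1 needs 258; the known cells sum to 190, so (4,1) = 68.
Column 2 needs 258; the known cells sum to 189, so (4,2) = 69.
Column 3 needs 258; the known cells sum to 199, so (4,3) = 59.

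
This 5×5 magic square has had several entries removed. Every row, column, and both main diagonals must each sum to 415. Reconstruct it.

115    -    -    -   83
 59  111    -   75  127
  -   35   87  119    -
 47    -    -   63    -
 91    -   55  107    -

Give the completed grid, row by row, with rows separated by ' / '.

115 67 99 51 83 / 59 111 43 75 127 / 103 35 87 119 71 / 47 79 131 63 95 / 91 123 55 107 39

Row 2: 59 + 111 + 75 + 127 + ? = 415, so (2,3) = 43.
Column 1: 115 + 59 + 47 + 91 + ? = 415, so (3,1) = 103.
From column 4, 415 − (75 + 119 + 63 + 107) gives (1,4) = 51.
Main diagonal must total 415; the given cells sum to 376, so (5,5) = 39.
Anti-diagonal needs 415; the known cells sum to 336, so (4,2) = 79.
Row 3 must total 415; the given cells sum to 344, so (3,5) = 71.
Using row 5: 91 + 55 + 107 + 39 + ? → (5,2) = 415 − 292 = 123.
Using column 2: 111 + 35 + 79 + 123 + ? → (1,2) = 415 − 348 = 67.
From column 5, 415 − (83 + 127 + 71 + 39) gives (4,5) = 95.
The remaining cell in row 1 is (1,3) = 415 − 316 = 99.
Using row 4: 47 + 79 + 63 + 95 + ? → (4,3) = 415 − 284 = 131.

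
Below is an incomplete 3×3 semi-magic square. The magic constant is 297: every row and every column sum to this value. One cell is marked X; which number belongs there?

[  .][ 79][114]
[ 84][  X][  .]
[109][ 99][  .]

119

Row 1 must total 297; the given cells sum to 193, so (1,1) = 104.
Row 3 needs 297; the known cells sum to 208, so (3,3) = 89.
From column 2, 297 − (79 + 99) gives (2,2) = 119.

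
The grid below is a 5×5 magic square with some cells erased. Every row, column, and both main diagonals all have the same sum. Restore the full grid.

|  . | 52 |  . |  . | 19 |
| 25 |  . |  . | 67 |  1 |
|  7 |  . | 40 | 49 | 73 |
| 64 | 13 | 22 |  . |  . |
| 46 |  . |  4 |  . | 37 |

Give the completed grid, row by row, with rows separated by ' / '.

Anti-diagonal is already complete: 19 + 67 + 40 + 13 + 46 = 185, so that is the magic constant.
Using row 3: 7 + 40 + 49 + 73 + ? → (3,2) = 185 − 169 = 16.
From column 1, 185 − (25 + 7 + 64 + 46) gives (1,1) = 43.
The remaining cell in column 5 is (4,5) = 185 − 130 = 55.
Row 4 must total 185; the given cells sum to 154, so (4,4) = 31.
Main diagonal: 43 + 40 + 31 + 37 + ? = 185, so (2,2) = 34.
The remaining cell in row 2 is (2,3) = 185 − 127 = 58.
Column 2 needs 185; the known cells sum to 115, so (5,2) = 70.
Column 3: 58 + 40 + 22 + 4 + ? = 185, so (1,3) = 61.
From row 1, 185 − (43 + 52 + 61 + 19) gives (1,4) = 10.
Row 5 needs 185; the known cells sum to 157, so (5,4) = 28.

43 52 61 10 19 / 25 34 58 67 1 / 7 16 40 49 73 / 64 13 22 31 55 / 46 70 4 28 37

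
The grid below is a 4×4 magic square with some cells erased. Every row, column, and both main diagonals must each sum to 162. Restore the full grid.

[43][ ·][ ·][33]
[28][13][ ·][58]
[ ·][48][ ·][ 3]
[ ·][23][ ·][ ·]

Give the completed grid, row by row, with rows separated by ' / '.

From row 2, 162 − (28 + 13 + 58) gives (2,3) = 63.
The remaining cell in column 2 is (1,2) = 162 − 84 = 78.
The remaining cell in column 4 is (4,4) = 162 − 94 = 68.
Using main diagonal: 43 + 13 + 68 + ? → (3,3) = 162 − 124 = 38.
Anti-diagonal needs 162; the known cells sum to 144, so (4,1) = 18.
The remaining cell in row 1 is (1,3) = 162 − 154 = 8.
From row 3, 162 − (48 + 38 + 3) gives (3,1) = 73.
From row 4, 162 − (18 + 23 + 68) gives (4,3) = 53.

43 78 8 33 / 28 13 63 58 / 73 48 38 3 / 18 23 53 68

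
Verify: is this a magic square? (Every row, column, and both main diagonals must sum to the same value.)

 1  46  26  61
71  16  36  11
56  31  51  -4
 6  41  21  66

Yes

Row 1: 1 + 46 + 26 + 61 = 134.
Row 2: 71 + 16 + 36 + 11 = 134.
Row 3: 56 + 31 + 51 + (-4) = 134.
Row 4: 6 + 41 + 21 + 66 = 134.
Column 1: 1 + 71 + 56 + 6 = 134.
Column 2: 46 + 16 + 31 + 41 = 134.
Column 3: 26 + 36 + 51 + 21 = 134.
Column 4: 61 + 11 + (-4) + 66 = 134.
Main diagonal: 1 + 16 + 51 + 66 = 134.
Anti-diagonal: 61 + 36 + 31 + 6 = 134.
All lines sum to 134.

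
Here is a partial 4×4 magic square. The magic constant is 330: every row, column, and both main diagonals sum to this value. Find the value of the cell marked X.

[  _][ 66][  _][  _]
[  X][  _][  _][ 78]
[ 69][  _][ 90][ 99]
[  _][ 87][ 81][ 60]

Row 3 must total 330; the given cells sum to 258, so (3,2) = 72.
Row 4 needs 330; the known cells sum to 228, so (4,1) = 102.
Column 2 must total 330; the given cells sum to 225, so (2,2) = 105.
Column 4 needs 330; the known cells sum to 237, so (1,4) = 93.
Using main diagonal: 105 + 90 + 60 + ? → (1,1) = 330 − 255 = 75.
Anti-diagonal: 93 + 72 + 102 + ? = 330, so (2,3) = 63.
Row 1 must total 330; the given cells sum to 234, so (1,3) = 96.
The remaining cell in row 2 is (2,1) = 330 − 246 = 84.

84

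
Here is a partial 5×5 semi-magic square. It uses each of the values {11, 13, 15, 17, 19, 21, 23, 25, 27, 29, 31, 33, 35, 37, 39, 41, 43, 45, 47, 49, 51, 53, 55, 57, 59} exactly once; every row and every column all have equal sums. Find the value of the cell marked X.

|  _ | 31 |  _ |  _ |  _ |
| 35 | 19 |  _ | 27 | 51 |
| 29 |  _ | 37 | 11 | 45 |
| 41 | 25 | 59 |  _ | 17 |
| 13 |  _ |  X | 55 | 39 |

21

The 25 entries sum to 875, so each line sums to 875/5 = 175.
From row 2, 175 − (35 + 19 + 27 + 51) gives (2,3) = 43.
The remaining cell in row 3 is (3,2) = 175 − 122 = 53.
Row 4 must total 175; the given cells sum to 142, so (4,4) = 33.
Column 1 needs 175; the known cells sum to 118, so (1,1) = 57.
Column 2 needs 175; the known cells sum to 128, so (5,2) = 47.
Column 4 must total 175; the given cells sum to 126, so (1,4) = 49.
Column 5: 51 + 45 + 17 + 39 + ? = 175, so (1,5) = 23.
Row 1 must total 175; the given cells sum to 160, so (1,3) = 15.
Row 5: 13 + 47 + 55 + 39 + ? = 175, so (5,3) = 21.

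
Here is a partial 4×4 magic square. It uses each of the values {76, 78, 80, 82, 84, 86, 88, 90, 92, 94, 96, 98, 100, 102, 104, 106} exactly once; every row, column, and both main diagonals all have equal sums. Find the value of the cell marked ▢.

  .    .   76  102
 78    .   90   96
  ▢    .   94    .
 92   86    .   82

106

The 16 entries sum to 1456, so each line sums to 1456/4 = 364.
From row 2, 364 − (78 + 90 + 96) gives (2,2) = 100.
Row 4 needs 364; the known cells sum to 260, so (4,3) = 104.
The remaining cell in column 4 is (3,4) = 364 − 280 = 84.
Main diagonal needs 364; the known cells sum to 276, so (1,1) = 88.
Using anti-diagonal: 102 + 90 + 92 + ? → (3,2) = 364 − 284 = 80.
The remaining cell in row 1 is (1,2) = 364 − 266 = 98.
Row 3 must total 364; the given cells sum to 258, so (3,1) = 106.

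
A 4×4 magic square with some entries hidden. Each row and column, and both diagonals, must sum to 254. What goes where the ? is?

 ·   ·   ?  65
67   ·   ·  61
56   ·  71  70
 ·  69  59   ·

Using row 3: 56 + 71 + 70 + ? → (3,2) = 254 − 197 = 57.
The remaining cell in column 4 is (4,4) = 254 − 196 = 58.
Row 4 needs 254; the known cells sum to 186, so (4,1) = 68.
Column 1 needs 254; the known cells sum to 191, so (1,1) = 63.
The remaining cell in main diagonal is (2,2) = 254 − 192 = 62.
Anti-diagonal must total 254; the given cells sum to 190, so (2,3) = 64.
Using column 2: 62 + 57 + 69 + ? → (1,2) = 254 − 188 = 66.
Using column 3: 64 + 71 + 59 + ? → (1,3) = 254 − 194 = 60.

60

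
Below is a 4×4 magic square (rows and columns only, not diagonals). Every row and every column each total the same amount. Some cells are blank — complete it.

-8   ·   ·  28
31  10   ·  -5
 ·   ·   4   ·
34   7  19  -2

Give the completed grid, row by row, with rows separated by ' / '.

Row 4 is already complete: 34 + 7 + 19 + -2 = 58, so that is the magic constant.
From row 2, 58 − (31 + 10 + (-5)) gives (2,3) = 22.
The remaining cell in column 1 is (3,1) = 58 − 57 = 1.
Column 3 needs 58; the known cells sum to 45, so (1,3) = 13.
The remaining cell in column 4 is (3,4) = 58 − 21 = 37.
Row 1: -8 + 13 + 28 + ? = 58, so (1,2) = 25.
Row 3: 1 + 4 + 37 + ? = 58, so (3,2) = 16.

-8 25 13 28 / 31 10 22 -5 / 1 16 4 37 / 34 7 19 -2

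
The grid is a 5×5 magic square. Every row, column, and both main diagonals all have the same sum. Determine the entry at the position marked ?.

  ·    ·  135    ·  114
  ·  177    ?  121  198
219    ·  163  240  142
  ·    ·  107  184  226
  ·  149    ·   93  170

254

Column 5 is complete and sums to 850; that is the magic constant.
Row 3 must total 850; the given cells sum to 764, so (3,2) = 86.
Column 4: 121 + 240 + 184 + 93 + ? = 850, so (1,4) = 212.
The remaining cell in main diagonal is (1,1) = 850 − 694 = 156.
Row 1 must total 850; the given cells sum to 617, so (1,2) = 233.
The remaining cell in column 2 is (4,2) = 850 − 645 = 205.
Anti-diagonal needs 850; the known cells sum to 603, so (5,1) = 247.
Row 4: 205 + 107 + 184 + 226 + ? = 850, so (4,1) = 128.
The remaining cell in row 5 is (5,3) = 850 − 659 = 191.
From column 1, 850 − (156 + 219 + 128 + 247) gives (2,1) = 100.
Column 3 needs 850; the known cells sum to 596, so (2,3) = 254.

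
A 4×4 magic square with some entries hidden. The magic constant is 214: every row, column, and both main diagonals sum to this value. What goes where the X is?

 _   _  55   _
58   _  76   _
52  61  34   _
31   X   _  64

The remaining cell in row 3 is (3,4) = 214 − 147 = 67.
Column 1 must total 214; the given cells sum to 141, so (1,1) = 73.
Column 3 must total 214; the given cells sum to 165, so (4,3) = 49.
From main diagonal, 214 − (73 + 34 + 64) gives (2,2) = 43.
From anti-diagonal, 214 − (76 + 61 + 31) gives (1,4) = 46.
From row 1, 214 − (73 + 55 + 46) gives (1,2) = 40.
Row 2 needs 214; the known cells sum to 177, so (2,4) = 37.
Row 4 must total 214; the given cells sum to 144, so (4,2) = 70.

70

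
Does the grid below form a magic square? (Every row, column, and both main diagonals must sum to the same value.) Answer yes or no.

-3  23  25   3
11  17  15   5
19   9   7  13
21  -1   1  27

Row 1: -3 + 23 + 25 + 3 = 48.
Row 2: 11 + 17 + 15 + 5 = 48.
Row 3: 19 + 9 + 7 + 13 = 48.
Row 4: 21 + (-1) + 1 + 27 = 48.
Column 1: -3 + 11 + 19 + 21 = 48.
Column 2: 23 + 17 + 9 + (-1) = 48.
Column 3: 25 + 15 + 7 + 1 = 48.
Column 4: 3 + 5 + 13 + 27 = 48.
Main diagonal: -3 + 17 + 7 + 27 = 48.
Anti-diagonal: 3 + 15 + 9 + 21 = 48.
All lines sum to 48.

Yes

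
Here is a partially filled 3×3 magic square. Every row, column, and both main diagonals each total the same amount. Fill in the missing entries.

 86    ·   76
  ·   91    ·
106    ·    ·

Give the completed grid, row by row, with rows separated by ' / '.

86 111 76 / 81 91 101 / 106 71 96

Anti-diagonal is already complete: 76 + 91 + 106 = 273, so that is the magic constant.
Row 1 must total 273; the given cells sum to 162, so (1,2) = 111.
From column 1, 273 − (86 + 106) gives (2,1) = 81.
Column 2 needs 273; the known cells sum to 202, so (3,2) = 71.
Main diagonal must total 273; the given cells sum to 177, so (3,3) = 96.
Row 2: 81 + 91 + ? = 273, so (2,3) = 101.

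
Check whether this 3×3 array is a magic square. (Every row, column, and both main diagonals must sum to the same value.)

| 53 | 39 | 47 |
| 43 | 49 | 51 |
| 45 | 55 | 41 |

Row 1: 53 + 39 + 47 = 139.
Row 2: 43 + 49 + 51 = 143.
Row 3: 45 + 55 + 41 = 141.
Column 1: 53 + 43 + 45 = 141.
Column 2: 39 + 49 + 55 = 143.
Column 3: 47 + 51 + 41 = 139.
Main diagonal: 53 + 49 + 41 = 143.
Anti-diagonal: 47 + 49 + 45 = 141.

No — column 1 sums to 141 but main diagonal sums to 143.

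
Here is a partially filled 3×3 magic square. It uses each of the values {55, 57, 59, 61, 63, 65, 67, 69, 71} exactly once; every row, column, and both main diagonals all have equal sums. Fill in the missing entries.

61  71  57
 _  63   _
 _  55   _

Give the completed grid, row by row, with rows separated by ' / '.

61 71 57 / 59 63 67 / 69 55 65

The 9 entries sum to 567, so each line sums to 567/3 = 189.
The remaining cell in main diagonal is (3,3) = 189 − 124 = 65.
Anti-diagonal: 57 + 63 + ? = 189, so (3,1) = 69.
Column 1 must total 189; the given cells sum to 130, so (2,1) = 59.
Column 3 needs 189; the known cells sum to 122, so (2,3) = 67.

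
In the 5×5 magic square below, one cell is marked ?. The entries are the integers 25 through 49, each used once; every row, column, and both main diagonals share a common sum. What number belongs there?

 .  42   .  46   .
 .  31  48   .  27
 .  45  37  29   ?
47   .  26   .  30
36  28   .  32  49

The entries are 25 through 49, which sum to 925, so each line sums to 925/5 = 185.
From row 5, 185 − (36 + 28 + 32 + 49) gives (5,3) = 40.
From column 2, 185 − (42 + 31 + 45 + 28) gives (4,2) = 39.
Column 3 must total 185; the given cells sum to 151, so (1,3) = 34.
Row 4 must total 185; the given cells sum to 142, so (4,4) = 43.
Using column 4: 46 + 29 + 43 + 32 + ? → (2,4) = 185 − 150 = 35.
Main diagonal needs 185; the known cells sum to 160, so (1,1) = 25.
The remaining cell in anti-diagonal is (1,5) = 185 − 147 = 38.
Row 2 must total 185; the given cells sum to 141, so (2,1) = 44.
The remaining cell in column 1 is (3,1) = 185 − 152 = 33.
Column 5 must total 185; the given cells sum to 144, so (3,5) = 41.

41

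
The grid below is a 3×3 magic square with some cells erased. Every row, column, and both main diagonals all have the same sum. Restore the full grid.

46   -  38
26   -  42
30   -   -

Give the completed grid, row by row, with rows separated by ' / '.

46 18 38 / 26 34 42 / 30 50 22

Column 1 is already complete: 46 + 26 + 30 = 102, so that is the magic constant.
Using row 1: 46 + 38 + ? → (1,2) = 102 − 84 = 18.
Row 2: 26 + 42 + ? = 102, so (2,2) = 34.
From column 2, 102 − (18 + 34) gives (3,2) = 50.
Column 3: 38 + 42 + ? = 102, so (3,3) = 22.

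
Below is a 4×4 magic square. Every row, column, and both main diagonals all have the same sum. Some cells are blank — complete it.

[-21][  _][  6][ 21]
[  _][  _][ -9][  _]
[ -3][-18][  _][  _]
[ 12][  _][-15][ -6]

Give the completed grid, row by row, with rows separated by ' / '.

-21 0 6 21 / 18 9 -9 -12 / -3 -18 24 3 / 12 15 -15 -6

Anti-diagonal is already complete: 21 + -9 + -18 + 12 = 6, so that is the magic constant.
Row 1 needs 6; the known cells sum to 6, so (1,2) = 0.
Row 4: 12 + (-15) + (-6) + ? = 6, so (4,2) = 15.
Column 1: -21 + (-3) + 12 + ? = 6, so (2,1) = 18.
From column 2, 6 − (0 + (-18) + 15) gives (2,2) = 9.
From column 3, 6 − (6 + (-9) + (-15)) gives (3,3) = 24.
The remaining cell in row 2 is (2,4) = 6 − 18 = -12.
From row 3, 6 − (-3 + (-18) + 24) gives (3,4) = 3.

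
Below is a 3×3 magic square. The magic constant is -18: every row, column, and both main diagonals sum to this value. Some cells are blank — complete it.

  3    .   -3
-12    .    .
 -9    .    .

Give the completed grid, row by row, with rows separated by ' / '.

3 -18 -3 / -12 -6 0 / -9 6 -15

From row 1, -18 − (3 + (-3)) gives (1,2) = -18.
Using anti-diagonal: -3 + (-9) + ? → (2,2) = -18 − (-12) = -6.
From row 2, -18 − (-12 + (-6)) gives (2,3) = 0.
Column 2 needs -18; the known cells sum to -24, so (3,2) = 6.
The remaining cell in column 3 is (3,3) = -18 − (-3) = -15.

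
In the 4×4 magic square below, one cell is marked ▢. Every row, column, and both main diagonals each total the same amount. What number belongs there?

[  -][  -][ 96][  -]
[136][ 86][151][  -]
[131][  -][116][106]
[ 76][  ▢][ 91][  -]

Column 3 is complete and sums to 454; that is the magic constant.
Row 2 needs 454; the known cells sum to 373, so (2,4) = 81.
Row 3: 131 + 116 + 106 + ? = 454, so (3,2) = 101.
Column 1 needs 454; the known cells sum to 343, so (1,1) = 111.
From main diagonal, 454 − (111 + 86 + 116) gives (4,4) = 141.
Anti-diagonal must total 454; the given cells sum to 328, so (1,4) = 126.
Using row 1: 111 + 96 + 126 + ? → (1,2) = 454 − 333 = 121.
Row 4: 76 + 91 + 141 + ? = 454, so (4,2) = 146.

146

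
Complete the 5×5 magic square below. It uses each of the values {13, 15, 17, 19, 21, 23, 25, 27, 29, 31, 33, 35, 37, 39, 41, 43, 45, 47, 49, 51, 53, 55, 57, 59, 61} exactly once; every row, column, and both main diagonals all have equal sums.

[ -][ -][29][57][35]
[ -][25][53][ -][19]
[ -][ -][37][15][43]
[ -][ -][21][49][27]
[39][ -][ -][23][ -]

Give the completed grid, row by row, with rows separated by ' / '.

The 25 entries sum to 925, so each line sums to 925/5 = 185.
From column 3, 185 − (29 + 53 + 37 + 21) gives (5,3) = 45.
Column 4 needs 185; the known cells sum to 144, so (2,4) = 41.
Column 5 needs 185; the known cells sum to 124, so (5,5) = 61.
Main diagonal must total 185; the given cells sum to 172, so (1,1) = 13.
From anti-diagonal, 185 − (35 + 41 + 37 + 39) gives (4,2) = 33.
Row 1 needs 185; the known cells sum to 134, so (1,2) = 51.
Using row 2: 25 + 53 + 41 + 19 + ? → (2,1) = 185 − 138 = 47.
Row 4: 33 + 21 + 49 + 27 + ? = 185, so (4,1) = 55.
Using row 5: 39 + 45 + 23 + 61 + ? → (5,2) = 185 − 168 = 17.
The remaining cell in column 1 is (3,1) = 185 − 154 = 31.
Column 2 needs 185; the known cells sum to 126, so (3,2) = 59.

13 51 29 57 35 / 47 25 53 41 19 / 31 59 37 15 43 / 55 33 21 49 27 / 39 17 45 23 61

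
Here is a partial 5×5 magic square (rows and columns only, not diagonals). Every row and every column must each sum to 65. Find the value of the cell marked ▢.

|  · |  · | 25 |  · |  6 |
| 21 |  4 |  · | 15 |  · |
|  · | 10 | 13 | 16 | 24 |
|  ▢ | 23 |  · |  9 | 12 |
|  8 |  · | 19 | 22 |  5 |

20

From row 3, 65 − (10 + 13 + 16 + 24) gives (3,1) = 2.
From row 5, 65 − (8 + 19 + 22 + 5) gives (5,2) = 11.
Column 2 must total 65; the given cells sum to 48, so (1,2) = 17.
The remaining cell in column 4 is (1,4) = 65 − 62 = 3.
From column 5, 65 − (6 + 24 + 12 + 5) gives (2,5) = 18.
Row 1 needs 65; the known cells sum to 51, so (1,1) = 14.
From row 2, 65 − (21 + 4 + 15 + 18) gives (2,3) = 7.
Column 1: 14 + 21 + 2 + 8 + ? = 65, so (4,1) = 20.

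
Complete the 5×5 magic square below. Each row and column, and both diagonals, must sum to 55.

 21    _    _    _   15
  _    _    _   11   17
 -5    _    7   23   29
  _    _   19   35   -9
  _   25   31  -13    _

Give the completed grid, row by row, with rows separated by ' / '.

Row 3 must total 55; the given cells sum to 54, so (3,2) = 1.
The remaining cell in column 4 is (1,4) = 55 − 56 = -1.
Column 5 needs 55; the known cells sum to 52, so (5,5) = 3.
Main diagonal must total 55; the given cells sum to 66, so (2,2) = -11.
From row 5, 55 − (25 + 31 + (-13) + 3) gives (5,1) = 9.
Anti-diagonal: 15 + 11 + 7 + 9 + ? = 55, so (4,2) = 13.
Row 4 must total 55; the given cells sum to 58, so (4,1) = -3.
Column 1 must total 55; the given cells sum to 22, so (2,1) = 33.
From column 2, 55 − (-11 + 1 + 13 + 25) gives (1,2) = 27.
From row 1, 55 − (21 + 27 + (-1) + 15) gives (1,3) = -7.
Using row 2: 33 + (-11) + 11 + 17 + ? → (2,3) = 55 − 50 = 5.

21 27 -7 -1 15 / 33 -11 5 11 17 / -5 1 7 23 29 / -3 13 19 35 -9 / 9 25 31 -13 3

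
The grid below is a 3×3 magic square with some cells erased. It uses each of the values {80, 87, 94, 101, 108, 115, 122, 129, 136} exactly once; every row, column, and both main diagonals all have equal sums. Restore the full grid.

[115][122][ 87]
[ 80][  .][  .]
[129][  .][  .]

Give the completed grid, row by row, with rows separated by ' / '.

The 9 entries sum to 972, so each line sums to 972/3 = 324.
Anti-diagonal: 87 + 129 + ? = 324, so (2,2) = 108.
The remaining cell in row 2 is (2,3) = 324 − 188 = 136.
The remaining cell in column 2 is (3,2) = 324 − 230 = 94.
The remaining cell in column 3 is (3,3) = 324 − 223 = 101.

115 122 87 / 80 108 136 / 129 94 101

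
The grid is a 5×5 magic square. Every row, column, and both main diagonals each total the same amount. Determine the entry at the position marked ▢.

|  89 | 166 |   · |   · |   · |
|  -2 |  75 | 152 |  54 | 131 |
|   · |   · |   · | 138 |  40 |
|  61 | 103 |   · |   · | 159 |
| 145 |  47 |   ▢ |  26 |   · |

124

Row 2 is complete and sums to 410; that is the magic constant.
From column 1, 410 − (89 + (-2) + 61 + 145) gives (3,1) = 117.
Column 2 needs 410; the known cells sum to 391, so (3,2) = 19.
Row 3: 117 + 19 + 138 + 40 + ? = 410, so (3,3) = 96.
Anti-diagonal needs 410; the known cells sum to 398, so (1,5) = 12.
Column 5 must total 410; the given cells sum to 342, so (5,5) = 68.
The remaining cell in main diagonal is (4,4) = 410 − 328 = 82.
Using row 4: 61 + 103 + 82 + 159 + ? → (4,3) = 410 − 405 = 5.
The remaining cell in row 5 is (5,3) = 410 − 286 = 124.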